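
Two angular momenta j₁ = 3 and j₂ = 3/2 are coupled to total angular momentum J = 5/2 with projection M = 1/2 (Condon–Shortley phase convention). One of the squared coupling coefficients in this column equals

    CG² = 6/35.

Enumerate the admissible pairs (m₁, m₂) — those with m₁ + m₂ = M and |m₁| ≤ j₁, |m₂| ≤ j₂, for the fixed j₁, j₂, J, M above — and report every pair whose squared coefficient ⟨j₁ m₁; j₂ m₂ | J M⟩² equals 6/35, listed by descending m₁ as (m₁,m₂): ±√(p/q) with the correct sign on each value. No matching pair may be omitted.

Admissible pairs with m₁+m₂ = M = 1/2: (-1,3/2), (0,1/2), (1,-1/2), (2,-3/2)
  (m₁,m₂)=(2,-3/2): CG² = 3/7, CG = +√(3/7)
  (m₁,m₂)=(1,-1/2): CG² = 1/70, CG = −√(1/70)
  (m₁,m₂)=(0,1/2): CG² = 6/35, CG = −√(6/35)   ← matches the target
  (m₁,m₂)=(-1,3/2): CG² = 27/70, CG = +√(27/70)
Pairs with CG² = 6/35: (0,1/2): −√(6/35)

(0,1/2): −√(6/35)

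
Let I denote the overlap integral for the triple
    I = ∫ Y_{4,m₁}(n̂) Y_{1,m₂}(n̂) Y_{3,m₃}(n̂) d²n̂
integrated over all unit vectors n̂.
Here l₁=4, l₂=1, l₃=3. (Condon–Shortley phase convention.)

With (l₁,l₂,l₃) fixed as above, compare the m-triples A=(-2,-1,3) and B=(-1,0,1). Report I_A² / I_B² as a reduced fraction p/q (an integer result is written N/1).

1/15

Same 4,1,3: normalisation and zero-m 3j drop out of the ratio.
A: Δ: 2! 6! 0! / 9! → 1/252; sum: t=0:+1/1440 = 1/1440; 3j²(4 1 3; -2 -1 3) = Δ·Π!·Σ² = 1/252  (sign +1)
B: Δ: 2! 6! 0! / 9! → 1/252; sum: t=1:−1/48 = -1/48; 3j²(4 1 3; -1 0 1) = Δ·Π!·Σ² = 5/84  (sign -1)
I_A²/I_B² = (1/252)/(5/84) = 1/15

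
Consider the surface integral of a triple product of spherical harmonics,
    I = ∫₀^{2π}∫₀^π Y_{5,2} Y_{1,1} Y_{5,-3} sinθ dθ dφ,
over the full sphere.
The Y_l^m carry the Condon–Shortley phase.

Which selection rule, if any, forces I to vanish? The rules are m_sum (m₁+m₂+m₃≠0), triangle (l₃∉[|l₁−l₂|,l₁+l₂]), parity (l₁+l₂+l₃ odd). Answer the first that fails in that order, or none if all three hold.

Σmᵢ = 0  ✓
l₃∈[|l₁−l₂|,l₁+l₂]=[4,6], have l₃=5  ✓
Σlᵢ = 11 ⇒ odd  ✗

parity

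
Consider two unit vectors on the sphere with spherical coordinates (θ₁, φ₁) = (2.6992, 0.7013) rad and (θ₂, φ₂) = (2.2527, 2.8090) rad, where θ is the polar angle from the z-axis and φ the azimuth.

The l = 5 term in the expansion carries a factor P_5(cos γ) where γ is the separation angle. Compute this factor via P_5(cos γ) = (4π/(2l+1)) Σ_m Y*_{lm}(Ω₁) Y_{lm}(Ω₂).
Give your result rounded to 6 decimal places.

0.271170

Addition theorem: P_5(cos γ) = (4π/11) Σ_m Y*_{lm}(Ω₁) Y_{lm}(Ω₂), m = −5…5:
  term(m=-5) = -0.00039 + 0.00078j   from Y*(Ω₁)=-0.00623 - 0.00238j, Y(Ω₂)=0.01205 - 0.13036j
  term(m=-4) = -0.00817 - 0.01255j   from Y*(Ω₁)=0.04206 - 0.01471j, Y(Ω₂)=-0.08003 - 0.32642j
  term(m=-3) = 0.07180 - 0.00287j   from Y*(Ω₁)=-0.08760 + 0.14845j, Y(Ω₂)=-0.22603 - 0.35030j
  term(m=-2) = -0.02396 + 0.04417j   from Y*(Ω₁)=-0.06815 - 0.40133j, Y(Ω₂)=-0.09713 - 0.07619j
  term(m=-1) = 0.07775 + 0.13062j   from Y*(Ω₁)=0.37437 + 0.31616j, Y(Ω₂)=0.29322 + 0.10128j
  term(m=+0) = 0.00329 + 0.00000j   from Y*(Ω₁)=0.01555 + 0.00000j, Y(Ω₂)=0.21122 + 0.00000j
  term(m=+1) = 0.07775 - 0.13062j   from Y*(Ω₁)=-0.37437 + 0.31616j, Y(Ω₂)=-0.29322 + 0.10128j
  term(m=+2) = -0.02396 - 0.04417j   from Y*(Ω₁)=-0.06815 + 0.40133j, Y(Ω₂)=-0.09713 + 0.07619j
  term(m=+3) = 0.07180 + 0.00287j   from Y*(Ω₁)=0.08760 + 0.14845j, Y(Ω₂)=0.22603 - 0.35030j
  term(m=+4) = -0.00817 + 0.01255j   from Y*(Ω₁)=0.04206 + 0.01471j, Y(Ω₂)=-0.08003 + 0.32642j
  term(m=+5) = -0.00039 - 0.00078j   from Y*(Ω₁)=0.00623 - 0.00238j, Y(Ω₂)=-0.01205 - 0.13036j
Total Σ_m = 0.23737 + 0.00000j. Multiply by 1.142397: 0.27117 + 0.00000j. P_5(cos γ) = 0.271170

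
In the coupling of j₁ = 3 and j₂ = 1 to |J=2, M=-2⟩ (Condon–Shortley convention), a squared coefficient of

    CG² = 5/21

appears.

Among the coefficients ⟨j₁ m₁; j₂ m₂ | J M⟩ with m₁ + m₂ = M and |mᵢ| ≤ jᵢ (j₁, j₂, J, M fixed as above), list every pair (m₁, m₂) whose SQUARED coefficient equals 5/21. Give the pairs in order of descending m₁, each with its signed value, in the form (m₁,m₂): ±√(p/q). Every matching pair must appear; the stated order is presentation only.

Admissible pairs with m₁+m₂ = M = -2: (-3,1), (-2,0), (-1,-1)
  (m₁,m₂)=(-1,-1): CG² = 1/21, CG = +√(1/21)
  (m₁,m₂)=(-2,0): CG² = 5/21, CG = −√(5/21)   ← matches the target
  (m₁,m₂)=(-3,1): CG² = 5/7, CG = +√(5/7)
Pairs with CG² = 5/21: (-2,0): −√(5/21)

(-2,0): −√(5/21)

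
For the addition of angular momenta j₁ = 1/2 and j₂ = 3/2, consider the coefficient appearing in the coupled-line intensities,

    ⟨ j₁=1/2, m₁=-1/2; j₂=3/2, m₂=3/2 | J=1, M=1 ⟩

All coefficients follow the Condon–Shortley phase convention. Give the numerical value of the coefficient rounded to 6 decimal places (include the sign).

triangle: 1!·0!·2!/4! = 2/24
(j±m)!: 0!·1!·3!·0!·2!·0! = 12
prefactor² = (2J+1)·Δ·N² = 3
  k=1: −1/(1!·0!·0!·2!·0!·0!) = -1/2
Σ = -1/2  ⇒  CG² = 3·(-1/2)² = 3/4
CG = −√(3/4) = -0.866025

−√(3/4) ≈ -0.866025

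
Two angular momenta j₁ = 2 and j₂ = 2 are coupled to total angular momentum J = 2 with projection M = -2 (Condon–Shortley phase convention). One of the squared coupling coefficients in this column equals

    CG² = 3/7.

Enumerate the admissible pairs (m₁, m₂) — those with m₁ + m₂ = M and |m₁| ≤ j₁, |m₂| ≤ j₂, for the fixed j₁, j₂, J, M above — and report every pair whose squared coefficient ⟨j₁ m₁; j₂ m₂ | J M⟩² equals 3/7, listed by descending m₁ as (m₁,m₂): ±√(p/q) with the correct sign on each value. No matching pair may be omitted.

Admissible pairs with m₁+m₂ = M = -2: (-2,0), (-1,-1), (0,-2)
  (m₁,m₂)=(0,-2): CG² = 2/7, CG = +√(2/7)
  (m₁,m₂)=(-1,-1): CG² = 3/7, CG = −√(3/7)   ← matches the target
  (m₁,m₂)=(-2,0): CG² = 2/7, CG = +√(2/7)
Pairs with CG² = 3/7: (-1,-1): −√(3/7)

(-1,-1): −√(3/7)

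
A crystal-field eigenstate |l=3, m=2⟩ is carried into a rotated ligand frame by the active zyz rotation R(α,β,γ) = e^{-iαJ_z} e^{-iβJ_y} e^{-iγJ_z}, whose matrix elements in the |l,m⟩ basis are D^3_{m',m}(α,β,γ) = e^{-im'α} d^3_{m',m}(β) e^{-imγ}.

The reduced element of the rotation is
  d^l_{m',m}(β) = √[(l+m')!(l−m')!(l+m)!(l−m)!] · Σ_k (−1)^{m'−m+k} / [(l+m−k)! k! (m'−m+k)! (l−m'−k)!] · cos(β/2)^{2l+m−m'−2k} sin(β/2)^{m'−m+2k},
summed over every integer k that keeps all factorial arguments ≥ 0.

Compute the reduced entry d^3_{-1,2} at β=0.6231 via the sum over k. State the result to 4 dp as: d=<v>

d^3_{-1,2}(β=0.6231) via the finite sum:
With c≡cos(β/2)=0.951860 and s≡sin(β/2)=0.306534, N=[2·24·120·1]^{1/2}=75.894664
The bounds max(0,m−m')=3 and min(l+m,l−m')=4 give 2 terms
  k=3: (−1)^0·75.8947/(12)·0.9519^3·0.3065^3 = +0.157104
  k=4: (−1)^1·75.8947/(24)·0.9519^1·0.3065^5 = -0.008146
d^3_{-1,2}(0.6231) = +0.157104 -0.008146 = +0.148957

d=0.1490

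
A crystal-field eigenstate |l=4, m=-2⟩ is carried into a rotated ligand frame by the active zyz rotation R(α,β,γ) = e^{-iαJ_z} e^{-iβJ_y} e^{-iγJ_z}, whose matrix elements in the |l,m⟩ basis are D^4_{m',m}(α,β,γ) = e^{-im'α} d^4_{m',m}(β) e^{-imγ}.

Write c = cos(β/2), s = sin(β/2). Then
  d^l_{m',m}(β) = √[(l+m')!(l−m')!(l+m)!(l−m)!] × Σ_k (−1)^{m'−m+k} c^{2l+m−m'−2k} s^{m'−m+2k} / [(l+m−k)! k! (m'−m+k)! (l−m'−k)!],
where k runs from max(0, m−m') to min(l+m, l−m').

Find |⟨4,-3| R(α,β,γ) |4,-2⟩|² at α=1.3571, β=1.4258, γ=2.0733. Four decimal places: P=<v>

P=0.1858

First d^4_{-3,-2}(β=1.4258), then the phase factors e^{-i(-3)α} and e^{-i(-2)γ}:
With c≡cos(β/2)=0.756468 and s≡sin(β/2)=0.654030, N=[1·5040·2·720]^{1/2}=2693.993318
Admissible k: 1..2 (factorial args all ≥0)
  k=1: (−1)^0·2693.9933/(720)·0.7565^7·0.6540^1 = +0.346894
  k=2: (−1)^1·2693.9933/(240)·0.7565^5·0.6540^3 = -0.777916
d^4_{-3,-2}(1.4258) = +0.346894 -0.777916 = -0.431022
|D^4_{-3,-2}|² = |d^4_{-3,-2}(β)|² = (-0.431022)² = 0.185780 (the z-rotation phases have unit modulus)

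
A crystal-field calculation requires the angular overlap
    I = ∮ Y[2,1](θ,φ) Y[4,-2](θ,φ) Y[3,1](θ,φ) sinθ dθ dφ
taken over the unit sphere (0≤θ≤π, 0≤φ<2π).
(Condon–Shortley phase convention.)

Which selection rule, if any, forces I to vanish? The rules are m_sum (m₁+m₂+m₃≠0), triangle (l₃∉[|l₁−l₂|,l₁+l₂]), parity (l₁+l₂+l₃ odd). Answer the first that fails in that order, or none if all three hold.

Σmᵢ = 0  ✓
l₃∈[|l₁−l₂|,l₁+l₂]=[2,6], have l₃=3  ✓
Σlᵢ = 9 ⇒ odd  ✗

parity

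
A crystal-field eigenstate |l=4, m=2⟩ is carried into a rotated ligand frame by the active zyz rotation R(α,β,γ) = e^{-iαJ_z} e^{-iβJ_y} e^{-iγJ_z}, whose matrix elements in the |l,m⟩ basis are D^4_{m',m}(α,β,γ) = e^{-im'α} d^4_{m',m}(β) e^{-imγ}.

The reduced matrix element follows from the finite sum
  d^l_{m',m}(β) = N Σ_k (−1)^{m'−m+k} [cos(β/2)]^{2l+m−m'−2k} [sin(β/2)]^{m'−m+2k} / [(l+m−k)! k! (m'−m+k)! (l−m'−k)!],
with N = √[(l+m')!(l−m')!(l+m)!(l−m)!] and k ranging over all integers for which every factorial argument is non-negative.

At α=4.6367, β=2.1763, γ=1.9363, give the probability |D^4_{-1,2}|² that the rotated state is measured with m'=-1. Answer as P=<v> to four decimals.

Split into d^4_{-1,2}(β=2.1763) × two z-phases.
c=cos(2.176300/2)=0.464125, s=sin(2.176300/2)=0.885770; N=√[6·120·720·2]=1018.233765
k∈{3,4,5} keeps every argument non-negative
  k=3: (−1)^0·1018.2338/(72)·0.4641^5·0.8858^3 = +0.211666
  k=4: (−1)^1·1018.2338/(48)·0.4641^3·0.8858^5 = -1.156418
  k=5: (−1)^2·1018.2338/(240)·0.4641^1·0.8858^7 = +0.842398
d^4_{-1,2}(2.1763) = +0.211666 -1.156418 +0.842398 = -0.102355
|D^4_{-1,2}|² = |d^4_{-1,2}(β)|² = (-0.102355)² = 0.010476 (the z-rotation phases have unit modulus)

P=0.0105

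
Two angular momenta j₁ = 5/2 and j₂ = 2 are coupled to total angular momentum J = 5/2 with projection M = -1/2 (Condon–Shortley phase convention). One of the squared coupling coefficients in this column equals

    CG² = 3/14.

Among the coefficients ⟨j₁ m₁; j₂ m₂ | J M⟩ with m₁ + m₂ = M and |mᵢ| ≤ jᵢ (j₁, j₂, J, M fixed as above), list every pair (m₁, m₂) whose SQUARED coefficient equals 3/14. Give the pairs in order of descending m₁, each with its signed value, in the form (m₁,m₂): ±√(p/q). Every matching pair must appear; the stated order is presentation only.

(-5/2,2): +√(3/14)

Admissible pairs with m₁+m₂ = M = -1/2: (-5/2,2), (-3/2,1), (-1/2,0), (1/2,-1), (3/2,-2)
  (m₁,m₂)=(3/2,-2): CG² = 27/70, CG = +√(27/70)
  (m₁,m₂)=(1/2,-1): CG² = 0/1, CG = 0
  (m₁,m₂)=(-1/2,0): CG² = 8/35, CG = −√(8/35)
  (m₁,m₂)=(-3/2,1): CG² = 6/35, CG = +√(6/35)
  (m₁,m₂)=(-5/2,2): CG² = 3/14, CG = +√(3/14)   ← matches the target
Pairs with CG² = 3/14: (-5/2,2): +√(3/14)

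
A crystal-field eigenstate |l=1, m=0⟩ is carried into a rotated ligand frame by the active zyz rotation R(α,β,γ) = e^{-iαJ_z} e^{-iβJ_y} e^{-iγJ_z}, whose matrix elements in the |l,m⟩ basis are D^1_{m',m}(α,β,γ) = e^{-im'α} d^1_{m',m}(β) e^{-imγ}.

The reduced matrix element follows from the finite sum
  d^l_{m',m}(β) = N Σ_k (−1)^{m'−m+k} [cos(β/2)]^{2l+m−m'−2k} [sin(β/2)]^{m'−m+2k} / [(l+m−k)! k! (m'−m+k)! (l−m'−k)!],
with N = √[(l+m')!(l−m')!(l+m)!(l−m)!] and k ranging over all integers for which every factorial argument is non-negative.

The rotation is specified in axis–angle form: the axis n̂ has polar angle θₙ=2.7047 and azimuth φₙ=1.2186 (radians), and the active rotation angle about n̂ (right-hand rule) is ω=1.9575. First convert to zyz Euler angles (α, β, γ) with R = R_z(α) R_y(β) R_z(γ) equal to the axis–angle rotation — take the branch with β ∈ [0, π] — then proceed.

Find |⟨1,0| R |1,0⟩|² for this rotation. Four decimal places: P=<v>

Axis–angle → zyz. n̂ = (sinθₙcosφₙ, sinθₙsinφₙ, cosθₙ) = (+0.145962, +0.397153, -0.906071), ω = 1.9575.
R = I cosω + sinω [n̂]ₓ + (1−cosω) n̂n̂ᵀ gives
  R = [-0.347798, +0.918996, +0.185698; -0.759333, -0.159920, -0.630745; -0.549955, -0.360378, +0.753443]
β = atan2(√(R₁₃²+R₂₃²), R₃₃) = 0.717513; α = atan2(R₂₃, R₁₃) mod 2π = 4.998710; γ = atan2(R₃₂, −R₃₁) mod 2π = 5.703102
Split into d^1_{0,0}(β=0.7175) × two z-phases.
With c≡cos(β/2)=0.936334 and s≡sin(β/2)=0.351110, N=[1·1·1·1]^{1/2}=1.000000
Admissible k: 0..1 (factorial args all ≥0)
  k=0: (−1)^0·1.0000/(1)·0.9363^2·0.3511^0 = +0.876722
  k=1: (−1)^1·1.0000/(1)·0.9363^0·0.3511^2 = -0.123278
d^1_{0,0}(0.7175) = +0.876722 -0.123278 = +0.753443
|D^1_{0,0}|² = |d^1_{0,0}(β)|² = (+0.753443)² = 0.567677 (the z-rotation phases have unit modulus)

P=0.5677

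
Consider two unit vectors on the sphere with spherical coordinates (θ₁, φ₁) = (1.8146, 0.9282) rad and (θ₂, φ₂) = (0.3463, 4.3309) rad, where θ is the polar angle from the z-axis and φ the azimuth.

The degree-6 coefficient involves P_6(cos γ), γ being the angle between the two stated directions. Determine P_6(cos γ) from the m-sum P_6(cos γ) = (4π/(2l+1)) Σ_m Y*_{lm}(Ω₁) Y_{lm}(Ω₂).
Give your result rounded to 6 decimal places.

Summing Y*_{l m}(θ₁,φ₁)·Y_{l m}(θ₂,φ₂) over m ∈ [−6, 6]; prefactor 4π/(2·6+1) = 0.966644:
  m=-6: Y*=0.30492 - 0.26421j  Y=0.00049 - 0.00056j  product 0.00000 - 0.00030j
  m=-5: Y*=0.02480 + 0.34678j  Y=-0.00669 - 0.00234j  product 0.00065 - 0.00238j
  m=-4: Y*=0.09556 + 0.06142j  Y=0.00185 + 0.04131j  product -0.00236 + 0.00406j
  m=-3: Y*=-0.31762 + 0.11846j  Y=0.14687 - 0.06671j  product -0.03875 + 0.03859j
  m=-2: Y*=-0.00546 + 0.01859j  Y=-0.29583 - 0.28285j  product 0.00687 - 0.00396j
  m=-1: Y*=-0.19455 - 0.25989j  Y=-0.21011 + 0.52378j  product 0.17700 - 0.04730j
  m=+0: Y*=0.00602 + 0.00000j  Y=0.08322 + 0.00000j  product 0.00050 + 0.00000j
  m=+1: Y*=0.19455 - 0.25989j  Y=0.21011 + 0.52378j  product 0.17700 + 0.04730j
  m=+2: Y*=-0.00546 - 0.01859j  Y=-0.29583 + 0.28285j  product 0.00687 + 0.00396j
  m=+3: Y*=0.31762 + 0.11846j  Y=-0.14687 - 0.06671j  product -0.03875 - 0.03859j
  m=+4: Y*=0.09556 - 0.06142j  Y=0.00185 - 0.04131j  product -0.00236 - 0.00406j
  m=+5: Y*=-0.02480 + 0.34678j  Y=0.00669 - 0.00234j  product 0.00065 + 0.00238j
  m=+6: Y*=0.30492 + 0.26421j  Y=0.00049 + 0.00056j  product 0.00000 + 0.00030j
Total Σ_m = 0.28733 - 0.00000j. Multiply by 0.966644: 0.27774 - 0.00000j. P_6(cos γ) = 0.277745

0.277745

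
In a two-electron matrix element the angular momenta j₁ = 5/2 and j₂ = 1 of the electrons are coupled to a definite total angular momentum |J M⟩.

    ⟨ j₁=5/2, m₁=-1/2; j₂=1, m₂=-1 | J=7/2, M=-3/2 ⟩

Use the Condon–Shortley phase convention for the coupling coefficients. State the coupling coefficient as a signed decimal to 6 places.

√[8·0!5!2!/8! · 2!3!0!2!2!5!] = √(1920/7)
  +(−1)^0/∏(0,0,3,0,2,2)! = 1/24  (running 1/24)
⟨..|..⟩ = √(1920/7)·(1/24) = +0.690066

+√(10/21) ≈ +0.690066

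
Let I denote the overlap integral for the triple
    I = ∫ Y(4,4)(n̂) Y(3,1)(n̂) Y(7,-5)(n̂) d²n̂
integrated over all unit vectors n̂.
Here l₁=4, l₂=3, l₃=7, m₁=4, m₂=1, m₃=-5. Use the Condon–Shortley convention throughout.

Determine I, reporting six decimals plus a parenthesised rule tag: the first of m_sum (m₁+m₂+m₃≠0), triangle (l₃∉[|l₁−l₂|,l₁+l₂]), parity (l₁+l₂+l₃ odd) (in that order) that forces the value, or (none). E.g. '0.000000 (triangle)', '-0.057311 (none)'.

-0.149912 (none)

m-sum 0 ✓  L=14 even ✓  1≤7≤7 ✓
Π(2lᵢ+1) = 9×7×15 = 945
triangle coeff Δ(4,3,7) = 1/45045
Σ_t [0,0]: t=0:+1/20736 = 1/20736
(3j)²=35/1287 [(4 3 7; 0 0 0)], sign=-1
Σ_t [0,0]: t=0:+1/1935360 = 1/1935360
(3j)²=1/91 [(4 3 7; 4 1 -5)], sign=+1
⇒ 4πI² = 525/1859
I = (-1)√(525/1859/(4π)) = -0.14991153
No selection rule forces the value: the integral is nonzero (none).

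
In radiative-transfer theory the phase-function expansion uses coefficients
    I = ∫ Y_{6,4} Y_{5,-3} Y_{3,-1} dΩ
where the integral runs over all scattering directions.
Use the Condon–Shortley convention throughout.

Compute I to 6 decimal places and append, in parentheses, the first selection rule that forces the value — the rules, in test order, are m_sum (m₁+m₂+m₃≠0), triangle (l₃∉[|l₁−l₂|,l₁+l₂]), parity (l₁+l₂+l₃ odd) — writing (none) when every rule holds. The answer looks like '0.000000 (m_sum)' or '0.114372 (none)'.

0.113950 (none)

Rules hold: Σm=0, L=14 even, 1≤3≤11.
N = 13·11·7 = 1001
Δ = 8!·4!·2!/15! = 1/675675
Racah Σ t=3..5: t=3:−1/8640 t=4:+1/2304 t=5:−1/8640 = 7/34560
⇒ 3j(6 5 3; 0 0 0)² = 7/429, sgn -1
Racah Σ t=0..2: t=0:+1/322560 t=1:−1/30240 t=2:+1/69120 = -1/64512
⇒ 3j(6 5 3; 4 -3 -1)² = 10/1001, sgn -1
4πI² = N·(3j₀)²·(3jₘ)² = 70/429
I = +1·√(0.16317/4π) = 0.11395029
No selection rule forces the value: the integral is nonzero (none).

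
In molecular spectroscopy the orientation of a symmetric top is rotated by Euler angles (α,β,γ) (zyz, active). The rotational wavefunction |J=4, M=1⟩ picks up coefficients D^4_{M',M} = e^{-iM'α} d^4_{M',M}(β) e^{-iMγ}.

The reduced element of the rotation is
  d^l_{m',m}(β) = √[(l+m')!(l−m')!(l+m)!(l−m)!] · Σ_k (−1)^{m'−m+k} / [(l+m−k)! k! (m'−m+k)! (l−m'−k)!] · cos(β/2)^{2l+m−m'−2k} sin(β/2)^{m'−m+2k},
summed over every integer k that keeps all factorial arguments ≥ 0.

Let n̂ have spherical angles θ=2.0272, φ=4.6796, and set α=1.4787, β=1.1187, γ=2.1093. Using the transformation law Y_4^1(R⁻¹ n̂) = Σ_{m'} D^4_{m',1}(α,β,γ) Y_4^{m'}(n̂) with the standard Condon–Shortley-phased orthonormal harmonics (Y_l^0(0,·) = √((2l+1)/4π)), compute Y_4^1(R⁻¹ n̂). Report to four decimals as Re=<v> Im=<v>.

Need the full column D^4_{m',1} for m'=−4..4 at α=1.4787, β=1.1187, γ=2.1093.
cos(β/2)=0.847600, sin(β/2)=0.530635
d^4_{-4,1}: single k=5 term ⇒ +0.191711;  D = -0.150990-0.118132i
d^4_{-3,1}: k∈[4..5] ⇒ +0.541337 -0.127300 = +0.414037;  D = -0.284037+0.301246i
d^4_{-2,1}: k∈[3..5] ⇒ +0.924398 -0.543451 +0.042599 = +0.423546;  D = +0.280137+0.317670i
d^4_{-1,1}: k∈[2..5] ⇒ +1.044092 -1.227638 +0.240575 -0.006286 = +0.050743;  D = +0.040984-0.029920i
d^4_{0,1}: k∈[1..4] ⇒ +0.745845 -1.753921 +0.687417 -0.044903 = -0.365563;  D = +0.187479+0.313827i
d^4_{1,1}: k∈[0..3] ⇒ +0.266396 -1.566138 +1.227638 -0.160383 = -0.232487;  D = +0.209704-0.100371i
d^4_{2,1}: k∈[0..2] ⇒ -0.707571 +1.386597 -0.362301 = +0.316725;  D = +0.109886+0.297052i
d^4_{3,1}: k∈[0..1] ⇒ +0.828722 -0.541337 = +0.287385;  D = +0.277562-0.074496i
d^4_{4,1}: single k=0 term ⇒ -0.489145;  D = +0.082812+0.482084i
Y_4^{m'}(θ=2.0272,φ=4.6796) and Σ D·Y over m':
  (-0.1510-0.1181i)·(+0.2848+0.0376i)  (-0.2840+0.3012i)·(-0.0392+0.3971i)  (+0.2801+0.3177i)·(-0.0967-0.0064i)  (+0.0410-0.0299i)·(-0.0101+0.3068i)  (+0.1875+0.3138i)·(-0.1594+0.0000i)  (+0.2097-0.1004i)·(+0.0101+0.3068i)  (+0.1099+0.2971i)·(-0.0967+0.0064i)  (+0.2776-0.0745i)·(+0.0392+0.3971i)  (+0.0828+0.4821i)·(+0.2848-0.0376i)
Y_4^1(R⁻¹ n̂) = -0.090698+0.043239i

Re=-0.0907 Im=0.0432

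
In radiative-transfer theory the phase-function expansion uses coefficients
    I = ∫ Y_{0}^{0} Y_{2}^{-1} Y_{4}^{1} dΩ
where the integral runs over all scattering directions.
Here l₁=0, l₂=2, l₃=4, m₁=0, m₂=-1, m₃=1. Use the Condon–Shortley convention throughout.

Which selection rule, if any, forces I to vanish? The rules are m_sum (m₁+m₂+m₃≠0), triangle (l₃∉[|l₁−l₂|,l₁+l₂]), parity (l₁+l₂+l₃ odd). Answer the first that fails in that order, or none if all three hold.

m₁+m₂+m₃ = 0 − 1 + 1 = 0  ✓
triangle: need |l₁−l₂| ≤ l₃ ≤ l₁+l₂ = [2,2]; l₃=4 is outside  ✗
parity: l₁+l₂+l₃ = 6 is even

triangle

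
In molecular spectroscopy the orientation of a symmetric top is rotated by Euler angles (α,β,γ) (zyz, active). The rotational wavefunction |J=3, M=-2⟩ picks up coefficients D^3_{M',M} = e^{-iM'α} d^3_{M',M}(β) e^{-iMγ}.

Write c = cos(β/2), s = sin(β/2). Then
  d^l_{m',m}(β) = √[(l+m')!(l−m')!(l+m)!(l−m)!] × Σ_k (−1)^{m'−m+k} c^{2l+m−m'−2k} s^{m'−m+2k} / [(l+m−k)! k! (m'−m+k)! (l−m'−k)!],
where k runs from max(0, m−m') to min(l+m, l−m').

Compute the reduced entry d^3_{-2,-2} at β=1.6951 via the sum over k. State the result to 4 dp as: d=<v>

d^3_{-2,-2}(β=1.6951) via the finite sum:
Half-angle: c=0.661822, s=0.749661. N=√(1·120·1·120)=120.000000
k: max(0,(-2)−(-2))=0 … min(3+(-2),3−(-2))=1
  k=0: (−1)^0·120.0000/(120)·0.6618^6·0.7497^0 = +0.084032
  k=1: (−1)^1·120.0000/(24)·0.6618^4·0.7497^2 = -0.539094
d^3_{-2,-2}(1.6951) = +0.084032 -0.539094 = -0.455061

d=-0.4551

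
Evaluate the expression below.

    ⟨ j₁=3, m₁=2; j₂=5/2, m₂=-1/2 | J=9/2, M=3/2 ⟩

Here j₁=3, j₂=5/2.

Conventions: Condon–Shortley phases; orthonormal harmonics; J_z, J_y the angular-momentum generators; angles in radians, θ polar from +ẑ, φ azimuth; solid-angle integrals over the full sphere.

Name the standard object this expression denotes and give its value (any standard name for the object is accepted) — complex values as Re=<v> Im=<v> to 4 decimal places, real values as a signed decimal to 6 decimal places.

Clebsch–Gordan coefficient, +√(169/462) ≈ +0.604815

This is a Clebsch–Gordan (vector-coupling) coefficient.
j₁+j₂−J=1  J+j₁−j₂=5  J−j₁+j₂=4  j₁+j₂+J+1=11
(j₁±m₁, j₂±m₂, J±M) = (5,1,2,3,6,3)
P² = 345600/77
sum k=0..1:
  [0] +1/96 = 1/96
  [1] −1/720 = -1/720
S = 13/1440
C² = P²·S² = 169/462 ; C = +0.604815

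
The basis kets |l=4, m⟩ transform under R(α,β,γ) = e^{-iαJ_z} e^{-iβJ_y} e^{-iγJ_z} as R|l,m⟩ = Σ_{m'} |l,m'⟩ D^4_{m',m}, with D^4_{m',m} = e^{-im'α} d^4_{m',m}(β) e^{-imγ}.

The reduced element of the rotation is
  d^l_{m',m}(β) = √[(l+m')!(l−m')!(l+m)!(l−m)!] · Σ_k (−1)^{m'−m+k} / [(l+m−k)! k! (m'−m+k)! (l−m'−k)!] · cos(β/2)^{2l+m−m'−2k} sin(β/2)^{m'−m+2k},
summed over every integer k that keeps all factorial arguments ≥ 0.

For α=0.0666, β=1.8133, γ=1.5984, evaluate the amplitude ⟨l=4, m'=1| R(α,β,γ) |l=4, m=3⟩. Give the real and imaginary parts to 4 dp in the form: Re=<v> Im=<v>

D^4_{1,3}(0.0666,1.8133,1.5984) = e^{-i·1·0.0666}·d^4_{1,3}(1.8133)·e^{-i·3·1.5984}. Compute d first:
Half-angle: c=0.616387, s=0.787443. N=√(120·6·5040·1)=1904.940944
k∈{2,3} keeps every argument non-negative
  k=2: (−1)^0·1904.9409/(240)·0.6164^6·0.7874^2 = +0.269917
  k=3: (−1)^1·1904.9409/(144)·0.6164^4·0.7874^4 = -0.734193
d^4_{1,3}(1.8133) = +0.269917 -0.734193 = -0.464276
Attach z-rotation phases: D = e^{-i(1)(0.0666)}·(-0.464276)·e^{-i(3)(1.5984)} = -0.069110-0.459104i

Re=-0.0691 Im=-0.4591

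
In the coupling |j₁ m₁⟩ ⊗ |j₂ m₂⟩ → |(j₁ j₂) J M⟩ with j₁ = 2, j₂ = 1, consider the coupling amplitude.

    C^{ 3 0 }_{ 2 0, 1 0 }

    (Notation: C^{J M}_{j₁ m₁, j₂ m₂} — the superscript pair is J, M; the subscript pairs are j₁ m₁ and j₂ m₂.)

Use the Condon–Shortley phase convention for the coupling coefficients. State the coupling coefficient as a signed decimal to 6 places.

+0.774597  (= +√(3/5))

triangle: 0!·4!·2!/7! = 48/5040
(j±m)!: 2!·2!·1!·1!·3!·3! = 144
prefactor² = (2J+1)·Δ·N² = 48/5
  k=0: +1/(0!·0!·2!·1!·2!·1!) = 1/4
Σ = 1/4  ⇒  CG² = 48/5·(1/4)² = 3/5
CG = +√(3/5) = +0.774597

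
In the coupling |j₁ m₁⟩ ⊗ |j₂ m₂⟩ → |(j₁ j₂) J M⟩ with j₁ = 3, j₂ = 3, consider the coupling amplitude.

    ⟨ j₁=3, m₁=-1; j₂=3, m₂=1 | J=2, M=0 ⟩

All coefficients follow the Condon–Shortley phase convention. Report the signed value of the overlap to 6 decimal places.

j₁+j₂−J=4  J+j₁−j₂=2  J−j₁+j₂=2  j₁+j₂+J+1=9
(j₁±m₁, j₂±m₂, J±M) = (2,4,4,2,2,2)
P² = 256/21
sum k=2..4:
  [2] +1/16 = 1/16
  [3] −1/6 = -1/6
  [4] +1/96 = 1/96
S = -3/32
C² = P²·S² = 3/28 ; C = -0.327327

-0.327327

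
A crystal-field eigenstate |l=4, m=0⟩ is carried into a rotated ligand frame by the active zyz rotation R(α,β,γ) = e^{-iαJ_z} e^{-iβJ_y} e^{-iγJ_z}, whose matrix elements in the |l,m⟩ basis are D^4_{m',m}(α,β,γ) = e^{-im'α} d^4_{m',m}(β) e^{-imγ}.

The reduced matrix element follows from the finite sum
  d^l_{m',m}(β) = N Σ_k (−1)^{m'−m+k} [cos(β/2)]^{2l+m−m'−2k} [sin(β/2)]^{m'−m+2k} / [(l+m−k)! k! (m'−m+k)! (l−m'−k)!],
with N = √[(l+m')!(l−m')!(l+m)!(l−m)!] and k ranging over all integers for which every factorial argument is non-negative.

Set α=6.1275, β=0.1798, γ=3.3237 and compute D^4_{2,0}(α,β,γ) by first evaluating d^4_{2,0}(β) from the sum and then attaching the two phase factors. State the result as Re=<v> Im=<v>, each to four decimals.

Re=0.0695 Im=0.0224

First d^4_{2,0}(β=0.1798), then the phase factors e^{-i(2)α} and e^{-i(0)γ}:
With c≡cos(β/2)=0.995962 and s≡sin(β/2)=0.089779, N=[720·2·24·24]^{1/2}=910.735966
k: max(0,(0)−(2))=0 … min(4+(0),4−(2))=2
  k=0: (−1)^2·910.7360/(96)·0.9960^6·0.0898^2 = +0.074632
  k=1: (−1)^3·910.7360/(36)·0.9960^4·0.0898^4 = -0.001617
  k=2: (−1)^4·910.7360/(96)·0.9960^2·0.0898^6 = +0.000005
d^4_{2,0}(0.1798) = +0.074632 -0.001617 +0.000005 = +0.073020
Phases: e^{-i·(2)·6.1275}=+0.951915+0.306364i, e^{-i·(0)·3.3237}=+1.000000+0.000000i ⇒ D=+0.069509+0.022371i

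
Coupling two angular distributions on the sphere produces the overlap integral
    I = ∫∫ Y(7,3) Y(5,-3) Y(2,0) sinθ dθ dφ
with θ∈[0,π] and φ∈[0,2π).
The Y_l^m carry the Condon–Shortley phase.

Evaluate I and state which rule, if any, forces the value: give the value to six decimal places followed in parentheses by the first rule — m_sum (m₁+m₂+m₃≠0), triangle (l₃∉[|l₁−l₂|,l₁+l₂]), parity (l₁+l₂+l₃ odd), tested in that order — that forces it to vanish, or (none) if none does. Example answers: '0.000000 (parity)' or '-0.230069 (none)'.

Rules hold: Σm=0, L=14 even, 2≤2≤12.
N = 15·11·5 = 825
Δ = 10!·4!·0!/15! = 1/15015
Racah Σ t=5..5: t=5:−1/57600 = -1/57600
⇒ 3j(7 5 2; 0 0 0)² = 21/715, sgn -1
Racah Σ t=2..2: t=2:+1/322560 = 1/322560
⇒ 3j(7 5 2; 3 -3 0)² = 18/1001, sgn +1
4πI² = N·(3j₀)²·(3jₘ)² = 810/1859
I = -1·√(0.435718/4π) = -0.18620781
No selection rule forces the value: the integral is nonzero (none).

-0.186208 (none)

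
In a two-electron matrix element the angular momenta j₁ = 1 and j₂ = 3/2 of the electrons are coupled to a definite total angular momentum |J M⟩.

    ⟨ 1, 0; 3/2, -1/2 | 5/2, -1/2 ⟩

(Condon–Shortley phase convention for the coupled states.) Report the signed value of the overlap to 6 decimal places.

+√(3/5) = +0.774597

j₁+j₂−J=0  J+j₁−j₂=2  J−j₁+j₂=3  j₁+j₂+J+1=6
(j₁±m₁, j₂±m₂, J±M) = (1,1,1,2,2,3)
P² = 12/5
sum k=0..0:
  [0] +1/2 = 1/2
S = 1/2
C² = P²·S² = 3/5 ; C = +0.774597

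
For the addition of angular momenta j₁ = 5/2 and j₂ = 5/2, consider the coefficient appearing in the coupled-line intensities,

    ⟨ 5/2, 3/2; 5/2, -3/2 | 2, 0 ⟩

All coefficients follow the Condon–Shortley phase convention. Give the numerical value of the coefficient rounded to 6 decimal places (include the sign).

+0.109109  (= +√(1/84))

triangle: 3!·2!·2!/8! = 24/40320
(j±m)!: 4!·1!·1!·4!·2!·2! = 2304
prefactor² = (2J+1)·Δ·N² = 48/7
  k=0: +1/(0!·3!·1!·1!·1!·1!) = 1/6
  k=1: −1/(1!·2!·0!·0!·2!·2!) = -1/8
Σ = 1/24  ⇒  CG² = 48/7·(1/24)² = 1/84
CG = +√(1/84) = +0.109109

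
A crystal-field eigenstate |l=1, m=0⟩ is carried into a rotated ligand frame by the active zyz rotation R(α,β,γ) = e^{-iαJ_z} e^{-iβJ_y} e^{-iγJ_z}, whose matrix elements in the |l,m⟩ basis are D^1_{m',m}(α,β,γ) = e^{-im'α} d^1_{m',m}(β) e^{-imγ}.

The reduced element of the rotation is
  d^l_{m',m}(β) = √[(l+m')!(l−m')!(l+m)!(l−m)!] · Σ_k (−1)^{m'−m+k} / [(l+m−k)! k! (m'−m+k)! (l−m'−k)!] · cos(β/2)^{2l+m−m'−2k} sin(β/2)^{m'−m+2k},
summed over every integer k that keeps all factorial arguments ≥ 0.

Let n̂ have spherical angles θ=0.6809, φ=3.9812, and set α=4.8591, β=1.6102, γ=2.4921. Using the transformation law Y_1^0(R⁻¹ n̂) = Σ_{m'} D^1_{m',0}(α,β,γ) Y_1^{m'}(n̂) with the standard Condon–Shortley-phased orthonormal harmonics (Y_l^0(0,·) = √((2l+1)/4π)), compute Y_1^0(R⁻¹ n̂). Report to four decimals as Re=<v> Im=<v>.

Need the full column D^1_{m',0} for m'=−1..1 at α=4.8591, β=1.6102, γ=2.4921.
cos(β/2)=0.693039, sin(β/2)=0.720900
d^1_{-1,0}: single k=1 term ⇒ +0.706558;  D = +0.103288-0.698968i
d^1_{0,0}: k∈[0..1] ⇒ +0.480303 -0.519697 = -0.039393;  D = -0.039393+0.000000i
d^1_{1,0}: single k=0 term ⇒ -0.706558;  D = -0.103288-0.698968i
Y_1^{m'}(θ=0.6809,φ=3.9812) and Σ D·Y over m':
  (+0.1033-0.6990i)·(-0.1452+0.1619i)  (-0.0394+0.0000i)·(+0.3796+0.0000i)  (-0.1033-0.6990i)·(+0.1452+0.1619i)
Y_1^0(R⁻¹ n̂) = +0.181359+0.000000i

Re=0.1814 Im=0.0000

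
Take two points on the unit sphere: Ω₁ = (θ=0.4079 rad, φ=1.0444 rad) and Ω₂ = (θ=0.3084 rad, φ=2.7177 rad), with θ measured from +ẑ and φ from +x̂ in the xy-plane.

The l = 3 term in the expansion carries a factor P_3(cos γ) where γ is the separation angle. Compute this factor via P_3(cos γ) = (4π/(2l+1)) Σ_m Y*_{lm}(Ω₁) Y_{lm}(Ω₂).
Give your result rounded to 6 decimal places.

Expand P_3 via completeness: Σ_{m} conj(Y_{3,m}) at Ω₁ times Y_{3,m} at Ω₂ —
  m=-3: (-0.02604 + 0.00022j) × (-0.00344 - 0.01115j) = 0.00009 + 0.00029j  (running Σ = 0.00009 + 0.00029j)
  m=-2: (-0.07309 + 0.12826j) × (0.05936 + 0.06727j) = -0.01297 + 0.00270j  (running Σ = -0.01287 + 0.00299j)
  m=-1: (0.20696 + 0.35617j) × (-0.31647 - 0.14281j) = -0.01463 - 0.14227j  (running Σ = -0.02751 - 0.13929j)
  m=0: (0.41560 + 0.00000j) × (0.54734 + 0.00000j) = 0.22747 + 0.00000j  (running Σ = 0.19996 - 0.13929j)
  m=1: (-0.20696 + 0.35617j) × (0.31647 - 0.14281j) = -0.01463 + 0.14227j  (running Σ = 0.18533 + 0.00299j)
  m=2: (-0.07309 - 0.12826j) × (0.05936 - 0.06727j) = -0.01297 - 0.00270j  (running Σ = 0.17236 + 0.00029j)
  m=3: (0.02604 + 0.00022j) × (0.00344 - 0.01115j) = 0.00009 - 0.00029j  (running Σ = 0.17246 - 0.00000j)
Accumulated sum 0.17246 - 0.00000j; after 4π/(2l+1) scaling, 0.30959 - 0.00000j ⇒ P_3 = 0.309591

0.309591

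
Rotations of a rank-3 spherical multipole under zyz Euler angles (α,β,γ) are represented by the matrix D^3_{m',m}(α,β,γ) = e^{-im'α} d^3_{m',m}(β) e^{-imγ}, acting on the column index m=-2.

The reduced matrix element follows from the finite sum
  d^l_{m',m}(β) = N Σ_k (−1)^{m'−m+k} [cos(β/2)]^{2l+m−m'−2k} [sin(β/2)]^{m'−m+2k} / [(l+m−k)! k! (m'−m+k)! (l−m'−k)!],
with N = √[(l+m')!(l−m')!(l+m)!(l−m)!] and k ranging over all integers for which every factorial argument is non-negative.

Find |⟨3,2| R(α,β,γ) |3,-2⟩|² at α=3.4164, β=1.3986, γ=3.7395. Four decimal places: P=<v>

D^3_{2,-2}(3.4164,1.3986,3.7395) = e^{-i·2·3.4164}·d^3_{2,-2}(1.3986)·e^{-i·-2·3.7395}. Compute d first:
c=cos(1.398600/2)=0.765293, s=sin(1.398600/2)=0.643682; N=√[120·1·1·120]=120.000000
Admissible k: 0..1 (factorial args all ≥0)
  k=0: (−1)^4·120.0000/(24)·0.7653^2·0.6437^4 = +0.502703
  k=1: (−1)^5·120.0000/(120)·0.7653^0·0.6437^6 = -0.071126
d^3_{2,-2}(1.3986) = +0.502703 -0.071126 = +0.431577
|D^3_{2,-2}|² = |d^3_{2,-2}(β)|² = (+0.431577)² = 0.186258 (the z-rotation phases have unit modulus)

P=0.1863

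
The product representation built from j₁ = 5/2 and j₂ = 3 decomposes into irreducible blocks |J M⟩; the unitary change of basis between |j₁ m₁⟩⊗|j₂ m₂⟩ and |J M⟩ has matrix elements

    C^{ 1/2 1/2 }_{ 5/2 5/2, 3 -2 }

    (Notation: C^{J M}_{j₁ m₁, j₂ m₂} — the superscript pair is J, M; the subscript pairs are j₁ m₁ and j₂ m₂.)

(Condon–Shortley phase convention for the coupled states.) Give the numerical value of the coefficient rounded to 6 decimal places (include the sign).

triangle: 5!×0!×1!/7! = 120/5040
(j±m)!: 5!×0!×1!×5!×1!×0! = 14400
prefactor² = (2J+1)×Δ×N² = 4800/7
  k=0: +1/(0!×5!×0!×1!×0!×0!) = 1/120
Σ = 1/120  ⇒  CG² = 4800/7×(1/120)² = 1/21
CG = +√(1/21) = +0.218218

+0.218218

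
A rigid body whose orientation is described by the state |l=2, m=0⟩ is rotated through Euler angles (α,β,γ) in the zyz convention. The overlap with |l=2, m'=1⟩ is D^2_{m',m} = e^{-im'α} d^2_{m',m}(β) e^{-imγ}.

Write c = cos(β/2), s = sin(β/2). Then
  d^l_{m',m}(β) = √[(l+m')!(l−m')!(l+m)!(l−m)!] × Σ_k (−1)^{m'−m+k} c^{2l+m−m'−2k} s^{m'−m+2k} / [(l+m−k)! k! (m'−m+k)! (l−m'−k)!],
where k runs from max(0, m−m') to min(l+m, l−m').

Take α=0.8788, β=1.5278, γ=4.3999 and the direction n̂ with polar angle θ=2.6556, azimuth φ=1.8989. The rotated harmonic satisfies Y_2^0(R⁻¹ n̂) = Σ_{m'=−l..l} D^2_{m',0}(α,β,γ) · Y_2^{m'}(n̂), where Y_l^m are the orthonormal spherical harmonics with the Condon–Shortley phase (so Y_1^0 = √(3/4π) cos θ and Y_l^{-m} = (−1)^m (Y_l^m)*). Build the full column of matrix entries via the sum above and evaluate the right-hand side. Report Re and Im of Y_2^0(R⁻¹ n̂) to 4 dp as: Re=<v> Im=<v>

Re=-0.2752 Im=0.0000

Need the full column D^2_{m',0} for m'=−2..2 at α=0.8788, β=1.5278, γ=4.3999.
cos(β/2)=0.722144, sin(β/2)=0.691743
d^2_{-2,0}: single k=2 term ⇒ +0.611241;  D = -0.113519+0.600607i
d^2_{-1,0}: k∈[1..2] ⇒ +0.638104 -0.585509 = +0.052595;  D = +0.033559+0.040497i
d^2_{0,0}: k∈[0..2] ⇒ +0.271953 -0.998152 +0.228970 = -0.497229;  D = -0.497229+0.000000i
d^2_{1,0}: k∈[0..1] ⇒ -0.638104 +0.585509 = -0.052595;  D = -0.033559+0.040497i
d^2_{2,0}: single k=0 term ⇒ +0.611241;  D = -0.113519-0.600607i
Y_2^{m'}(θ=2.6556,φ=1.8989) and Σ D·Y over m':
  (-0.1135+0.6006i)·(-0.0668+0.0514i)  (+0.0336+0.0405i)·(+0.1028+0.3020i)  (-0.4972+0.0000i)·(+0.4244+0.0000i)  (-0.0336+0.0405i)·(-0.1028+0.3020i)  (-0.1135-0.6006i)·(-0.0668-0.0514i)
Y_2^0(R⁻¹ n̂) = -0.275167+0.000000i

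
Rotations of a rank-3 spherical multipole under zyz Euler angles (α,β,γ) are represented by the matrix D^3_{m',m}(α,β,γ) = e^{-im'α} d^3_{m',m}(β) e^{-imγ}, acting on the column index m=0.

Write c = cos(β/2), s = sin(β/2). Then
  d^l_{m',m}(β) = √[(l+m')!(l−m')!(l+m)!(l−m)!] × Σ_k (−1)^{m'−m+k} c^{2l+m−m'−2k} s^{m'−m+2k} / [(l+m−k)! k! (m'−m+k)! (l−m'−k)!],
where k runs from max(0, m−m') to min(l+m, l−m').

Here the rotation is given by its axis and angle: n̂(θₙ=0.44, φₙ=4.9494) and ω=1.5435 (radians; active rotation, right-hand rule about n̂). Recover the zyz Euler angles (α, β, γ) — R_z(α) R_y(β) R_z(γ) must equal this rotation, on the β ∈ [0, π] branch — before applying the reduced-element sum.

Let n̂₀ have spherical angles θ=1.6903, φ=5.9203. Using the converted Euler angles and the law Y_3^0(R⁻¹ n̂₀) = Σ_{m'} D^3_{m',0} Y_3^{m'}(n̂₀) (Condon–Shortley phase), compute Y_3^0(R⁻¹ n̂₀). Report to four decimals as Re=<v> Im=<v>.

Axis–angle → zyz. n̂ = (sinθₙcosφₙ, sinθₙsinφₙ, cosθₙ) = (+0.100010, -0.414032, +0.904752), ω = 1.5435.
R = I cosω + sinω [n̂]ₓ + (1−cosω) n̂n̂ᵀ gives
  R = [+0.037022, -0.944692, -0.325863; +0.864137, +0.194037, -0.464345; +0.501892, -0.264400, +0.823527]
β = atan2(√(R₁₃²+R₂₃²), R₃₃) = 0.603195; α = atan2(R₂₃, R₁₃) mod 2π = 4.100476; γ = atan2(R₃₂, −R₃₁) mod 2π = 3.626454
Need the full column D^3_{m',0} for m'=−3..3 at α=4.1005, β=0.6032, γ=3.6265.
cos(β/2)=0.954863, sin(β/2)=0.297046
d^3_{-3,0}: single k=3 term ⇒ +0.102049;  D = +0.098489-0.026722i
d^3_{-2,0}: k∈[2..3] ⇒ +0.401766 -0.038881 = +0.362885;  D = -0.123399+0.341259i
d^3_{-1,0}: k∈[1..3] ⇒ +0.816808 -0.237141 +0.007650 = +0.587317;  D = -0.337375-0.480749i
d^3_{0,0}: k∈[0..3] ⇒ +0.757961 -0.660169 +0.063888 -0.000687 = +0.160993;  D = +0.160993+0.000000i
d^3_{1,0}: k∈[0..2] ⇒ -0.816808 +0.237141 -0.007650 = -0.587317;  D = +0.337375-0.480749i
d^3_{2,0}: k∈[0..1] ⇒ +0.401766 -0.038881 = +0.362885;  D = -0.123399-0.341259i
d^3_{3,0}: single k=0 term ⇒ -0.102049;  D = -0.098489-0.026722i
Y_3^{m'}(θ=1.6903,φ=5.9203) and Σ D·Y over m':
  (+0.0985-0.0267i)·(+0.1893+0.3618i)  (-0.1234+0.3413i)·(-0.0898-0.0797i)  (-0.3374-0.4807i)·(-0.2787-0.1058i)  (+0.1610+0.0000i)·(+0.1303+0.0000i)  (+0.3374-0.4807i)·(+0.2787-0.1058i)  (-0.1234-0.3413i)·(-0.0898+0.0797i)  (-0.0985-0.0267i)·(-0.1893+0.3618i)
Y_3^0(R⁻¹ n̂) = +0.240486+0.000000i

Re=0.2405 Im=0.0000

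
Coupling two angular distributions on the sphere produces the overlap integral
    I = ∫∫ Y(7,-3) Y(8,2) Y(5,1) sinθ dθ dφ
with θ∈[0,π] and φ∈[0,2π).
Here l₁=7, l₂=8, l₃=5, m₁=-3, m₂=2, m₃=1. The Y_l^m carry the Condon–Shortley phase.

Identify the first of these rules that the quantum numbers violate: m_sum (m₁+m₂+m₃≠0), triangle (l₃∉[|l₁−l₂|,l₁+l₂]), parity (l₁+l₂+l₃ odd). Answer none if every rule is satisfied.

none

azimuthal sum: -3 + 2 + 1 = 0  ✓
1 ≤ 5 ≤ 15 (triangle on l)  ✓
L = 7 + 8 + 5 = 20 (even)  ✓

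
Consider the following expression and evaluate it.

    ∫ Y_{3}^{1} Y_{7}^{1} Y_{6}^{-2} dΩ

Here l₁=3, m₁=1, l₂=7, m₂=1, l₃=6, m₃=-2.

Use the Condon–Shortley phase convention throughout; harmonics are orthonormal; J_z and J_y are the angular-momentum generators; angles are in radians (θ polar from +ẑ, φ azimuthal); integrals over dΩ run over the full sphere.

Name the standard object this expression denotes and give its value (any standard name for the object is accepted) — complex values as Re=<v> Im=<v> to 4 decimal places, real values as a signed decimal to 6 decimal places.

This is a Gaunt coefficient — the integral of a triple product of spherical harmonics over the sphere.
m-sum 0 ✓  L=16 even ✓  4≤6≤10 ✓
Π(2lᵢ+1) = 7×15×13 = 1365
triangle coeff Δ(3,7,6) = 1/2042040
Σ_t [1,3]: t=1:−1/207360 t=2:+1/57600 t=3:−1/207360 = 1/129600
(3j)²=168/12155 [(3 7 6; 0 0 0)], sign=+1
Σ_t [0,2]: t=0:+1/3870720 t=1:−1/181440 t=2:+1/138240 = 23/11612160
(3j)²=529/204204 [(3 7 6; 1 1 -2)], sign=+1
⇒ 4πI² = 22218/454597
I = (+1)√(22218/454597/(4π)) = 0.06236404

Gaunt coefficient, +0.062364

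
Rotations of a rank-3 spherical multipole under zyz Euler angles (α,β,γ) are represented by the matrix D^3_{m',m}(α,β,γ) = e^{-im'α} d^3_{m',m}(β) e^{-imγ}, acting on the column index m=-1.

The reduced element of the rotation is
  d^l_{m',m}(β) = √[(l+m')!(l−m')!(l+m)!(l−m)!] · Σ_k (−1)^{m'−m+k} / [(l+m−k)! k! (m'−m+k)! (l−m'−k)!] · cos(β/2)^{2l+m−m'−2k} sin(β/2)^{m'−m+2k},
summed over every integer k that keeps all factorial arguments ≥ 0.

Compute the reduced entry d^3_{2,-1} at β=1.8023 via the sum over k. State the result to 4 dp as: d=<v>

d=-0.1474

d^3_{2,-1}(β=1.8023) via the finite sum:
Half-angle: c=0.620709, s=0.784041. N=√(120·1·2·24)=75.894664
k: max(0,(-1)−(2))=0 … min(3+(-1),3−(2))=1
  k=0: (−1)^3·75.8947/(12)·0.6207^3·0.7840^3 = -0.728971
  k=1: (−1)^4·75.8947/(24)·0.6207^1·0.7840^5 = +0.581544
d^3_{2,-1}(1.8023) = -0.728971 +0.581544 = -0.147427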